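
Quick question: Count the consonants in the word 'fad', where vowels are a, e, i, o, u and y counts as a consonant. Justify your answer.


Consonants in 'fad': f, d = 2 consonants.

2


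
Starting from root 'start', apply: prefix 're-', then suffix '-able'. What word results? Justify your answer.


Step 1: Add prefix 're-' to 'start' = 'restart'
Step 2: Add suffix '-able' to 'restart' = 'restartable'

restartable


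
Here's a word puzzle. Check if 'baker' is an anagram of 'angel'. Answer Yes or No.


Sorted letters of 'baker': 'abekr'
Sorted letters of 'angel': 'aegln'
They do not match.

No


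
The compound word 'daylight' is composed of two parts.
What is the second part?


Split 'daylight' into 'day' + 'light'. The second part is 'light'.

light


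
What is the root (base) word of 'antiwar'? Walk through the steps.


Remove prefix 'anti' from 'antiwar' to get root 'war'.

war


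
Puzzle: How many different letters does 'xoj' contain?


Unique letters in 'xoj': {j, o, x} = 3 distinct letters.

3


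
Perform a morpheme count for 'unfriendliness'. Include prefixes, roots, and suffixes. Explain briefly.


Decomposition: un- (prefix) + friend (root) + -ly (suffix) + -ness (suffix) = 4 morpheme(s)

4 morphemes


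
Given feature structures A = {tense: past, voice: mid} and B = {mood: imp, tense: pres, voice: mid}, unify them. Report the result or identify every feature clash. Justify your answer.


Compare features:
mood: A=_ vs B=imp -> unified: imp
tense: A=past vs B=pres -> CLASH
voice: A=mid vs B=mid -> unified: mid
Clash detected on feature 'tense' (past vs pres); unification fails.

CLASH on 'tense' (past vs pres)


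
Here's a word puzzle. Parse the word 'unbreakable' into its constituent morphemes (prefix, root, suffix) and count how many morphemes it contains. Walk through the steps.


Step 1: Identify prefix: 'un' (meaning: not/reverse)
Step 2: Identify root: 'break'
Step 3: Identify suffix(es): 'able'
Decomposition: un- (prefix: not/reverse) + break (root) + -able (suffix: capable of)
Total morphemes: 3

3 morphemes (un- (prefix: not/reverse) + break (root) + -able (suffix: capable of))


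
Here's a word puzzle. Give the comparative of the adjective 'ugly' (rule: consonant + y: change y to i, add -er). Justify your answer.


Apply comparative formation (consonant + y: change y to i, add -er): 'ugly' -> 'uglier'.

uglier


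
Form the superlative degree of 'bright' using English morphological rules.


Apply superlative formation (add -est): 'bright' -> 'brightest'.

brightest


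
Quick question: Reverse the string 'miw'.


Reverse 'miw' character by character: 'wim'.

wim


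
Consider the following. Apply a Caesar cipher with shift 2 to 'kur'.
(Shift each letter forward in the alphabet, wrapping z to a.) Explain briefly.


Shift each letter by 2: k -> m, u -> w, r -> t. Result: 'mwt'.

mwt


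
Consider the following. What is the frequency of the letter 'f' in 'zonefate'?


Letter 'f' in 'zonefate': found at position(s) 5 = 1 occurrence(s).

1


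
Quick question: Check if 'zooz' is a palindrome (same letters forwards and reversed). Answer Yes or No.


Forward: 'zooz'
Reversed: 'zooz'
They are identical.

Yes


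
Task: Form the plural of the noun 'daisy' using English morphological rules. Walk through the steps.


Apply rule: Change -y to -ies (consonant + y). 'daisy' becomes 'daisies'.

daisies


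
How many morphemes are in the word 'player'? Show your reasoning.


Decomposition: play (root) + -er (suffix) = 2 morpheme(s)

2 morphemes


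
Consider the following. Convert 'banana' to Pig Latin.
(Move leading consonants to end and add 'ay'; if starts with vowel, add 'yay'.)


'banana': move consonant cluster 'b' to end and add 'ay': 'ananabay'.

ananabay


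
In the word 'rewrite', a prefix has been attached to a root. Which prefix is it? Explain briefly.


The word 'rewrite' = 're' (prefix) + 'write' (root). The prefix is 're'.

re


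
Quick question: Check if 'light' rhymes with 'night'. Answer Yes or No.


Rime (stressed vowel + following sounds) of 'light': -ight = /aɪt/
Rime of 'night': -ight = /aɪt/
/aɪt/ and /aɪt/ are the same ending sound, so the words rhyme.

Yes


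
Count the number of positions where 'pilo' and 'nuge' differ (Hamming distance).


Alignment:
Position 1: 'p' vs 'n' = DIFFER
Position 2: 'i' vs 'u' = DIFFER
Position 3: 'l' vs 'g' = DIFFER
Position 4: 'o' vs 'e' = DIFFER
Total differences: 4

4


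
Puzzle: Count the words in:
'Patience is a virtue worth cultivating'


Split into words: Patience | is | a | virtue | worth | cultivating = 6 words.

6


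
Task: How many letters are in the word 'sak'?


Spell out 'sak' and number each letter: s(1), a(2), k(3). Total: 3 letters.

3


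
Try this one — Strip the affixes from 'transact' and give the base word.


Remove prefix 'trans' from 'transact' to get root 'act'.

act


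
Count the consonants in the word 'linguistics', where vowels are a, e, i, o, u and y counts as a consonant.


Consonants in 'linguistics': l, n, g, s, t, c, s = 7 consonants.

7


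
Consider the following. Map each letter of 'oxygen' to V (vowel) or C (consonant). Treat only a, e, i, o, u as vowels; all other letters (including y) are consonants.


Letter mapping: o = V, x = C, y = C, g = C, e = V, n = C.

VCCCVC


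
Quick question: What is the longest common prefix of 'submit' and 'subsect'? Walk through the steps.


Compare from the start: 3 characters match: 'sub'. Mismatch at position 4: 'm' vs 's'.

sub


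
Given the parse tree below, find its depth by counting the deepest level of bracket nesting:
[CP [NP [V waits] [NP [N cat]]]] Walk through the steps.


Count bracket nesting levels:
'[' at pos 0: depth = 1
'[' at pos 4: depth = 2
'[' at pos 8: depth = 3
'[' at pos 18: depth = 3
'[' at pos 22: depth = 4
Maximum depth reached: 4

4


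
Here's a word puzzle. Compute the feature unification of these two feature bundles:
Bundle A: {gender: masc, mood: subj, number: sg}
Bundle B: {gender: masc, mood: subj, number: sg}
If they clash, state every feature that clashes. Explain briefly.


Compare features:
gender: A=masc vs B=masc -> unified: masc
mood: A=subj vs B=subj -> unified: subj
number: A=sg vs B=sg -> unified: sg
No clashes found.

Unified: {gender: masc, mood: subj, number: sg}


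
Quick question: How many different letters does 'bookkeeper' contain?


Unique letters in 'bookkeeper': {b, e, k, o, p, r} = 6 distinct letters.

6


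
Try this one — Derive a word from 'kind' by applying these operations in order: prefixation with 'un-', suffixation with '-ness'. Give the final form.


Step 1: Add prefix 'un-' to 'kind' = 'unkind'
Step 2: Add suffix '-ness' to 'unkind' = 'unkindness'

unkindness


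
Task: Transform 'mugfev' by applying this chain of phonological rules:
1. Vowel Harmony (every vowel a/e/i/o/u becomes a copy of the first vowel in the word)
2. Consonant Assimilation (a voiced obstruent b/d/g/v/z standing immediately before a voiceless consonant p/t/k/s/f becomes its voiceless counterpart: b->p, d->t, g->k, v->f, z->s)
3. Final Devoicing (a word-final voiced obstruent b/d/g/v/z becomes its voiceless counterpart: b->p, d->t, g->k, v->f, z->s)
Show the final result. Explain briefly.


Starting form: 'mugfev'
Rule 1: Vowel Harmony: all vowels become 'u' (matching first vowel). 'mugfev' -> 'mugfuv'
Rule 2: Consonant Assimilation: voiced obstruent before voiceless consonant becomes voiceless ('gf' -> 'kf'). 'mugfuv' -> 'mukfuv'
Rule 3: Final Devoicing: word-final voiced obstruent 'v' becomes voiceless 'f'. 'mukfuv' -> 'mukfuf'
Final form: 'mukfuf'

mukfuf


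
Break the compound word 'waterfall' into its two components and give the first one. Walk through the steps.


Split 'waterfall' into 'water' + 'fall'. The first part is 'water'.

water


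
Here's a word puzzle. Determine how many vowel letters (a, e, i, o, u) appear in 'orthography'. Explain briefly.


Vowels in 'orthography': o, o, a = 3 vowels.

3


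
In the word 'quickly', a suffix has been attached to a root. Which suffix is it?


The word 'quickly' = 'quick' (root) + '-ly' (suffix). The suffix is '-ly'.

ly


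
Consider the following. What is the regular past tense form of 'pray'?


Apply rule: Add -ed. 'pray' becomes 'prayed'.

prayed


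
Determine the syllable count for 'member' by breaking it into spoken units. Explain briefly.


Break 'member' into syllables: mem-ber -> mem | ber = 2 syllables

2 syllables


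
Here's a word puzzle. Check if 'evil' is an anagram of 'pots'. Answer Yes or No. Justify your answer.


Sorted letters of 'evil': 'eilv'
Sorted letters of 'pots': 'opst'
They do not match.

No


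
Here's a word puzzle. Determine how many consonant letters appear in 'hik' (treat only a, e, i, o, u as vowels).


Consonants in 'hik': h, k = 2 consonants.

2


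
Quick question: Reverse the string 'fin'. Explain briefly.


Reverse 'fin' character by character: 'nif'.

nif


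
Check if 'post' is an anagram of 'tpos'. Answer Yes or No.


Sorted letters of 'post': 'opst'
Sorted letters of 'tpos': 'opst'
They match.

Yes


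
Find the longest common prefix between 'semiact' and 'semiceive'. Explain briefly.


Compare from the start: 4 characters match: 'semi'. Mismatch at position 5: 'a' vs 'c'.

semi


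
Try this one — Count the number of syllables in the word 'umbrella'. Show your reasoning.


Break 'umbrella' into syllables: um-brel-la -> um | brel | la = 3 syllables

3 syllables


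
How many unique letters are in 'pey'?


Unique letters in 'pey': {e, p, y} = 3 distinct letters.

3


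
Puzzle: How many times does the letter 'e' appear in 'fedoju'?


Letter 'e' in 'fedoju': found at position(s) 2 = 1 occurrence(s).

1


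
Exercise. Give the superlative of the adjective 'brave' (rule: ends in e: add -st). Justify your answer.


Apply superlative formation (ends in e: add -st): 'brave' -> 'bravest'.

bravest


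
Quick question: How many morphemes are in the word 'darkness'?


Decomposition: dark (root) + -ness (suffix) = 2 morpheme(s)

2 morphemes


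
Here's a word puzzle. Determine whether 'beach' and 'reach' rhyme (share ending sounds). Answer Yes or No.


Rime (stressed vowel + following sounds) of 'beach': -each = /iːtʃ/
Rime of 'reach': -each = /iːtʃ/
/iːtʃ/ and /iːtʃ/ are the same ending sound, so the words rhyme.

Yes


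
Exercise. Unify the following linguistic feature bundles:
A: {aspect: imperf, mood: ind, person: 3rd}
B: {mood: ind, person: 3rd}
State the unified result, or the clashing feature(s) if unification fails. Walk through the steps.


Compare features:
aspect: A=imperf vs B=_ -> unified: imperf
mood: A=ind vs B=ind -> unified: ind
person: A=3rd vs B=3rd -> unified: 3rd
No clashes found.

Unified: {aspect: imperf, mood: ind, person: 3rd}


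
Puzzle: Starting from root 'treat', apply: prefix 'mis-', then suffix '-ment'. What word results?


Step 1: Add prefix 'mis-' to 'treat' = 'mistreat'
Step 2: Add suffix '-ment' to 'mistreat' = 'mistreatment'

mistreatment


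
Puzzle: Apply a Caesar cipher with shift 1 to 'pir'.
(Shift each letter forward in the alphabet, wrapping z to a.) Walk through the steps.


Shift each letter by 1: p -> q, i -> j, r -> s. Result: 'qjs'.

qjs


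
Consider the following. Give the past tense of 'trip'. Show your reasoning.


Apply rule: Double final consonant and add -ed. 'trip' becomes 'tripped'.

tripped


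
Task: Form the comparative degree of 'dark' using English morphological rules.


Apply comparative formation (add -er): 'dark' -> 'darker'.

darker


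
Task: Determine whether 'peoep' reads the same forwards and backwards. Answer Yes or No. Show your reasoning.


Forward: 'peoep'
Reversed: 'peoep'
They are identical.

Yes


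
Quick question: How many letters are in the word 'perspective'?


Spell out 'perspective' and number each letter: p(1), e(2), r(3), s(4), p(5), e(6), c(7), t(8), i(9), v(10), e(11). Total: 11 letters.

11


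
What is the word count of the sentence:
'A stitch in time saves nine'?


Split into words: A | stitch | in | time | saves | nine = 6 words.

6


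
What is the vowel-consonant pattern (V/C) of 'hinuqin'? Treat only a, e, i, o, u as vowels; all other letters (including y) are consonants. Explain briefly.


Letter mapping: h = C, i = V, n = C, u = V, q = C, i = V, n = C.

CVCVCVC


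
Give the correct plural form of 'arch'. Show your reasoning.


Apply rule: Add -es (sibilant/fricative ending). 'arch' becomes 'arches'.

arches


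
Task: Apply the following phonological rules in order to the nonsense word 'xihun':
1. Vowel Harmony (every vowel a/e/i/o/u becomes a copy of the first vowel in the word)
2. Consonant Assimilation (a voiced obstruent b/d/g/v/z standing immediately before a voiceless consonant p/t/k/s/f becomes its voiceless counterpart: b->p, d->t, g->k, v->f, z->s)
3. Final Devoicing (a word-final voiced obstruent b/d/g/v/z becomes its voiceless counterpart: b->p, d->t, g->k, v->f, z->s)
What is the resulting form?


Starting form: 'xihun'
Rule 1: Vowel Harmony: all vowels become 'i' (matching first vowel). 'xihun' -> 'xihin'
Rule 2: Consonant Assimilation: no voiced obstruent (b/d/g/v/z) stands immediately before a voiceless consonant (p/t/k/s/f). No change.
Rule 3: Final Devoicing: final consonant 'n' is not one of the voiced obstruents b/d/g/v/z. No change.
Final form: 'xihin'

xihin


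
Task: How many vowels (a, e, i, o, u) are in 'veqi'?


Vowels in 'veqi': e, i = 2 vowels.

2


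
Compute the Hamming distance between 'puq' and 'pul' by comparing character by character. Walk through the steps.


Alignment:
Position 1: 'p' vs 'p' = match
Position 2: 'u' vs 'u' = match
Position 3: 'q' vs 'l' = DIFFER
Total differences: 1

1


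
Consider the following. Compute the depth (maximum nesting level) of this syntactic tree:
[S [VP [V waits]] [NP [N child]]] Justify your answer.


Count bracket nesting levels:
'[' at pos 0: depth = 1
'[' at pos 3: depth = 2
'[' at pos 7: depth = 3
'[' at pos 18: depth = 2
'[' at pos 22: depth = 3
Maximum depth reached: 3

3


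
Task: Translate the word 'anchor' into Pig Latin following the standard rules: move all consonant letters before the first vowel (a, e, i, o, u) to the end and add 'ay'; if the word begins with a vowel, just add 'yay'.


'anchor' starts with a vowel, so add 'yay': 'anchoryay'.

anchoryay


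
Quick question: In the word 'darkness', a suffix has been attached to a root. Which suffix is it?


The word 'darkness' = 'dark' (root) + '-ness' (suffix). The suffix is '-ness'.

ness


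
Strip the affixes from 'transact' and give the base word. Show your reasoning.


Remove prefix 'trans' from 'transact' to get root 'act'.

act


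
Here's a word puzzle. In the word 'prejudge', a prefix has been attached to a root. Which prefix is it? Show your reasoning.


The word 'prejudge' = 'pre' (prefix) + 'judge' (root). The prefix is 'pre'.

pre


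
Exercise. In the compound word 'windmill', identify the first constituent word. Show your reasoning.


Split 'windmill' into 'wind' + 'mill'. The first part is 'wind'.

wind


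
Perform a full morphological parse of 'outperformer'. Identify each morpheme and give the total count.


Step 1: Identify prefix: 'out' (meaning: surpass)
Step 2: Identify root: 'perform'
Step 3: Identify suffix(es): 'er'
Decomposition: out- (prefix: surpass) + perform (root) + -er (suffix: one who)
Total morphemes: 3

3 morphemes (out- (prefix: surpass) + perform (root) + -er (suffix: one who))


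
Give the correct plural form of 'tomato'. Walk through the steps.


Apply rule: Add -es (consonant + o). 'tomato' becomes 'tomatoes'.

tomatoes


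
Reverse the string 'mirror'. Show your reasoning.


Reverse 'mirror' character by character: 'rorrim'.

rorrim


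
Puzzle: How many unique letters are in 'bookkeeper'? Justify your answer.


Unique letters in 'bookkeeper': {b, e, k, o, p, r} = 6 distinct letters.

6


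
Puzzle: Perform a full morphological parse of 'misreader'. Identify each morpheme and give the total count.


Step 1: Identify prefix: 'mis' (meaning: wrongly)
Step 2: Identify root: 'read'
Step 3: Identify suffix(es): 'er'
Decomposition: mis- (prefix: wrongly) + read (root) + -er (suffix: one who)
Total morphemes: 3

3 morphemes (mis- (prefix: wrongly) + read (root) + -er (suffix: one who))


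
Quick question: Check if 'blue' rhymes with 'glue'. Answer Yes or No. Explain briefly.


Rime (stressed vowel + following sounds) of 'blue': -ue = /uː/
Rime of 'glue': -ue = /uː/
/uː/ and /uː/ are the same ending sound, so the words rhyme.

Yes


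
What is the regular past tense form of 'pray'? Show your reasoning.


Apply rule: Add -ed. 'pray' becomes 'prayed'.

prayed


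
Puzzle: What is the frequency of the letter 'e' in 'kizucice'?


Letter 'e' in 'kizucice': found at position(s) 8 = 1 occurrence(s).

1


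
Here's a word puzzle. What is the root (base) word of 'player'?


Remove suffix '-er' from 'player' to get root 'play'.

play


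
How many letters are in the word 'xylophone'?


Spell out 'xylophone' and number each letter: x(1), y(2), l(3), o(4), p(5), h(6), o(7), n(8), e(9). Total: 9 letters.

9


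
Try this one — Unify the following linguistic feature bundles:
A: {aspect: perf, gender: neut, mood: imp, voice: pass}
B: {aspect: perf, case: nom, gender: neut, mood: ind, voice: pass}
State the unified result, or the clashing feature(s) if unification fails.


Compare features:
aspect: A=perf vs B=perf -> unified: perf
case: A=_ vs B=nom -> unified: nom
gender: A=neut vs B=neut -> unified: neut
mood: A=imp vs B=ind -> CLASH
voice: A=pass vs B=pass -> unified: pass
Clash detected on feature 'mood' (imp vs ind); unification fails.

CLASH on 'mood' (imp vs ind)


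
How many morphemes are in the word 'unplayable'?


Decomposition: un- (prefix) + play (root) + -able (suffix) = 3 morpheme(s)

3 morphemes


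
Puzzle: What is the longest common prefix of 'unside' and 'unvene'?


Compare from the start: 2 characters match: 'un'. Mismatch at position 3: 's' vs 'v'.

un


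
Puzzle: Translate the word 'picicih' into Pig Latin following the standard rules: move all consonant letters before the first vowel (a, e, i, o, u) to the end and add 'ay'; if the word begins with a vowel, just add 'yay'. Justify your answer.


'picicih': move consonant cluster 'p' to end and add 'ay': 'icicihpay'.

icicihpay


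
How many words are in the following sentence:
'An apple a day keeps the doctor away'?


Split into words: An | apple | a | day | keeps | the | doctor | away = 8 words.

8


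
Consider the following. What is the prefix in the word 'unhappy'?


The word 'unhappy' = 'un' (prefix) + 'happy' (root). The prefix is 'un'.

un


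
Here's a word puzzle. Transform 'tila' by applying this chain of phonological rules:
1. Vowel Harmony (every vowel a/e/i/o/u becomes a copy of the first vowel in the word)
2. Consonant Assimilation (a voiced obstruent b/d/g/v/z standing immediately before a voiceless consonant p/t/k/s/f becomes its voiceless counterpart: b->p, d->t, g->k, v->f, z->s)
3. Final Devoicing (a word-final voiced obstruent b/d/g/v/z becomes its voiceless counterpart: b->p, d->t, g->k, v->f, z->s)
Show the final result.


Starting form: 'tila'
Rule 1: Vowel Harmony: all vowels become 'i' (matching first vowel). 'tila' -> 'tili'
Rule 2: Consonant Assimilation: no voiced obstruent (b/d/g/v/z) stands immediately before a voiceless consonant (p/t/k/s/f). No change.
Rule 3: Final Devoicing: the word ends in the vowel 'i', not a consonant. No change.
Final form: 'tili'

tili


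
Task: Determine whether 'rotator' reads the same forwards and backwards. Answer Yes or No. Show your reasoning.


Forward: 'rotator'
Reversed: 'rotator'
They are identical.

Yes


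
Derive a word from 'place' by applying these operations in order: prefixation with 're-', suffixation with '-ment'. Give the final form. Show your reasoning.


Step 1: Add prefix 're-' to 'place' = 'replace'
Step 2: Add suffix '-ment' to 'replace' = 'replacement'

replacement


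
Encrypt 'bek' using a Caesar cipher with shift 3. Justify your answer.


Shift each letter by 3: b -> e, e -> h, k -> n. Result: 'ehn'.

ehn


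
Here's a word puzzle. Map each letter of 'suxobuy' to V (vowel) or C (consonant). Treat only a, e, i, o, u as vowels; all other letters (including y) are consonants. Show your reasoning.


Letter mapping: s = C, u = V, x = C, o = V, b = C, u = V, y = C.

CVCVCVC


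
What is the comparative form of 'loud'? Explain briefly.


Apply comparative formation (add -er): 'loud' -> 'louder'.

louder


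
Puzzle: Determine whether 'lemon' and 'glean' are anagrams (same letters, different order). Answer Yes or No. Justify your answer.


Sorted letters of 'lemon': 'elmno'
Sorted letters of 'glean': 'aegln'
They do not match.

No


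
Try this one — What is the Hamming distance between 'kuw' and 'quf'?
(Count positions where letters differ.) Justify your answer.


Alignment:
Position 1: 'k' vs 'q' = DIFFER
Position 2: 'u' vs 'u' = match
Position 3: 'w' vs 'f' = DIFFER
Total differences: 2

2


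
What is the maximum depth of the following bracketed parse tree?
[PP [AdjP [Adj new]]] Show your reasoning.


Count bracket nesting levels:
'[' at pos 0: depth = 1
'[' at pos 4: depth = 2
'[' at pos 10: depth = 3
Maximum depth reached: 3

3


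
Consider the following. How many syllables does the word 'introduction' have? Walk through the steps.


Break 'introduction' into syllables: in-tro-duc-tion -> in | tro | duc | tion = 4 syllables

4 syllables


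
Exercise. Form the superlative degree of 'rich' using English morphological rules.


Apply superlative formation (add -est): 'rich' -> 'richest'.

richest


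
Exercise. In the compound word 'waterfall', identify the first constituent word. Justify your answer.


Split 'waterfall' into 'water' + 'fall'. The first part is 'water'.

water


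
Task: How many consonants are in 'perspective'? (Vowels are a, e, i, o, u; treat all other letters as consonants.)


Consonants in 'perspective': p, r, s, p, c, t, v = 7 consonants.

7


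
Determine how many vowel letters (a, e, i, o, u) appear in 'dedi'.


Vowels in 'dedi': e, i = 2 vowels.

2


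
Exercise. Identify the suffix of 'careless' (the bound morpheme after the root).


The word 'careless' = 'care' (root) + '-less' (suffix). The suffix is '-less'.

less


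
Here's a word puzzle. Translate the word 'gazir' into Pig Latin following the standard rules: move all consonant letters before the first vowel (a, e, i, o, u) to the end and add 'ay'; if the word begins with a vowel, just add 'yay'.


'gazir': move consonant cluster 'g' to end and add 'ay': 'azirgay'.

azirgay


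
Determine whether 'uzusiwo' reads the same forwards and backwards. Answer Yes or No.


Forward: 'uzusiwo'
Reversed: 'owisuzu'
They differ.

No


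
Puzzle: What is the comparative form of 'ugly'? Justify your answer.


Apply comparative formation (consonant + y: change y to i, add -er): 'ugly' -> 'uglier'.

uglier


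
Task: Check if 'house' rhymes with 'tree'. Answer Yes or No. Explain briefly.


Rime (stressed vowel + following sounds) of 'house': -ouse = /aʊs/
Rime of 'tree': -ee = /iː/
/aʊs/ and /iː/ are different ending sounds, so the words do not rhyme.

No


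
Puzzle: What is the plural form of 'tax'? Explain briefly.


Apply rule: Add -es (sibilant/fricative ending). 'tax' becomes 'taxes'.

taxes


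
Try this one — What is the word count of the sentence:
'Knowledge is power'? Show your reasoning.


Split into words: Knowledge | is | power = 3 words.

3


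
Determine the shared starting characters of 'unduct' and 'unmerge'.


Compare from the start: 2 characters match: 'un'. Mismatch at position 3: 'd' vs 'm'.

un


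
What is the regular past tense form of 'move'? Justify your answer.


Apply rule: Add -d (word ends in -e). 'move' becomes 'moved'.

moved


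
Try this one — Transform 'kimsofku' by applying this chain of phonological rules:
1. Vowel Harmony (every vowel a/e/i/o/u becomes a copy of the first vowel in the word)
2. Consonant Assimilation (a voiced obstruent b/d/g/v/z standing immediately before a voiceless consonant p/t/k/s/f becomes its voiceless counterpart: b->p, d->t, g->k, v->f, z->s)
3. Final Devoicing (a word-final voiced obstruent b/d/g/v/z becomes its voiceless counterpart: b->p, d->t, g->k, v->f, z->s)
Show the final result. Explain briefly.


Starting form: 'kimsofku'
Rule 1: Vowel Harmony: all vowels become 'i' (matching first vowel). 'kimsofku' -> 'kimsifki'
Rule 2: Consonant Assimilation: no voiced obstruent (b/d/g/v/z) stands immediately before a voiceless consonant (p/t/k/s/f). No change.
Rule 3: Final Devoicing: the word ends in the vowel 'i', not a consonant. No change.
Final form: 'kimsifki'

kimsifki


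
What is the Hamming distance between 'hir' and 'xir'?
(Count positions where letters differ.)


Alignment:
Position 1: 'h' vs 'x' = DIFFER
Position 2: 'i' vs 'i' = match
Position 3: 'r' vs 'r' = match
Total differences: 1

1


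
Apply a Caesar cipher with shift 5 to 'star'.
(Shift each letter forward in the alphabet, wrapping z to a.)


Shift each letter by 5: s -> x, t -> y, a -> f, r -> w. Result: 'xyfw'.

xyfw


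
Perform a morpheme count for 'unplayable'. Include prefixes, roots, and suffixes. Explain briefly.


Decomposition: un- (prefix) + play (root) + -able (suffix) = 3 morpheme(s)

3 morphemes


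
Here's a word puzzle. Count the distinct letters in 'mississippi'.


Unique letters in 'mississippi': {i, m, p, s} = 4 distinct letters.

4


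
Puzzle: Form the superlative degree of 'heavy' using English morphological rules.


Apply superlative formation (consonant + y: change y to i, add -est): 'heavy' -> 'heaviest'.

heaviest


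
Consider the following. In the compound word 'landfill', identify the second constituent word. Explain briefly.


Split 'landfill' into 'land' + 'fill'. The second part is 'fill'.

fill


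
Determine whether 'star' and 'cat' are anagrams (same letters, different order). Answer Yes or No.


Sorted letters of 'star': 'arst'
Sorted letters of 'cat': 'act'
They do not match.

No


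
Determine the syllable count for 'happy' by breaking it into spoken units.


Break 'happy' into syllables: hap-py -> hap | py = 2 syllables

2 syllables


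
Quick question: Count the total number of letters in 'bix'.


Spell out 'bix' and number each letter: b(1), i(2), x(3). Total: 3 letters.

3


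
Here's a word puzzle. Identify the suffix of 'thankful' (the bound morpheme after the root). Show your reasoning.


The word 'thankful' = 'thank' (root) + '-ful' (suffix). The suffix is '-ful'.

ful


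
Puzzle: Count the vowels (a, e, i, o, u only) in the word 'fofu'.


Vowels in 'fofu': o, u = 2 vowels.

2


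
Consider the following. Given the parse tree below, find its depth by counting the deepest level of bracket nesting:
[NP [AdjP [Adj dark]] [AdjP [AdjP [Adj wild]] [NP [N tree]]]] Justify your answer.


Count bracket nesting levels:
'[' at pos 0: depth = 1
'[' at pos 4: depth = 2
'[' at pos 10: depth = 3
'[' at pos 22: depth = 2
'[' at pos 28: depth = 3
'[' at pos 34: depth = 4
'[' at pos 46: depth = 3
'[' at pos 50: depth = 4
Maximum depth reached: 4

4


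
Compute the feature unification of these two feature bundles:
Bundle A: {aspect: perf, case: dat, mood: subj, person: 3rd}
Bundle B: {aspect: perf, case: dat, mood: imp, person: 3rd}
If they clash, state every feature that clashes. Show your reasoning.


Compare features:
aspect: A=perf vs B=perf -> unified: perf
case: A=dat vs B=dat -> unified: dat
mood: A=subj vs B=imp -> CLASH
person: A=3rd vs B=3rd -> unified: 3rd
Clash detected on feature 'mood' (subj vs imp); unification fails.

CLASH on 'mood' (subj vs imp)


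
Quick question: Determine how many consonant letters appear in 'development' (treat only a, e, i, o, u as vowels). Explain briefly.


Consonants in 'development': d, v, l, p, m, n, t = 7 consonants.

7


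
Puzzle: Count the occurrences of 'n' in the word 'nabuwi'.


Letter 'n' in 'nabuwi': found at position(s) 1 = 1 occurrence(s).

1


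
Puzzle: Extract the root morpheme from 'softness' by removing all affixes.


Remove suffix '-ness' from 'softness' to get root 'soft'.

soft


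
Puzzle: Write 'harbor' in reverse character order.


Reverse 'harbor' character by character: 'robrah'.

robrah


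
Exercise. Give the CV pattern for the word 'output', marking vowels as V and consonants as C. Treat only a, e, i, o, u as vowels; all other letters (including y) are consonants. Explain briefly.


Letter mapping: o = V, u = V, t = C, p = C, u = V, t = C.

VVCCVC


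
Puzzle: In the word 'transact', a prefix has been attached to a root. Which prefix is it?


The word 'transact' = 'trans' (prefix) + 'act' (root). The prefix is 'trans'.

trans


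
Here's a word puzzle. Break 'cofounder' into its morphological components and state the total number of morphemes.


Step 1: Identify prefix: 'co' (meaning: together)
Step 2: Identify root: 'found'
Step 3: Identify suffix(es): 'er'
Decomposition: co- (prefix: together) + found (root) + -er (suffix: one who)
Total morphemes: 3

3 morphemes (co- (prefix: together) + found (root) + -er (suffix: one who))


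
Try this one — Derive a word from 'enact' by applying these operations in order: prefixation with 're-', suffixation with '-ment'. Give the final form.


Step 1: Add prefix 're-' to 'enact' = 'reenact'
Step 2: Add suffix '-ment' to 'reenact' = 'reenactment'

reenactment


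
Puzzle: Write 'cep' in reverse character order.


Reverse 'cep' character by character: 'pec'.

pec


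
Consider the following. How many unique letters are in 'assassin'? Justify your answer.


Unique letters in 'assassin': {a, i, n, s} = 4 distinct letters.

4


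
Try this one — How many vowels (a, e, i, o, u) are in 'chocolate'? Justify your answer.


Vowels in 'chocolate': o, o, a, e = 4 vowels.

4


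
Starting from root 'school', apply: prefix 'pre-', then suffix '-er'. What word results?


Step 1: Add prefix 'pre-' to 'school' = 'preschool'
Step 2: Add suffix '-er' to 'preschool' = 'preschooler'

preschooler


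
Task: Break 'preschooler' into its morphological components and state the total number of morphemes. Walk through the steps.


Step 1: Identify prefix: 'pre' (meaning: before)
Step 2: Identify root: 'school'
Step 3: Identify suffix(es): 'er'
Decomposition: pre- (prefix: before) + school (root) + -er (suffix: one who)
Total morphemes: 3

3 morphemes (pre- (prefix: before) + school (root) + -er (suffix: one who))


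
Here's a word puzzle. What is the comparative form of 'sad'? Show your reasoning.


Apply comparative formation (double final consonant, add -er): 'sad' -> 'sadder'.

sadder


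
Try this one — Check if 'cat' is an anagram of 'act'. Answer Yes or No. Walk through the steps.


Sorted letters of 'cat': 'act'
Sorted letters of 'act': 'act'
They match.

Yes


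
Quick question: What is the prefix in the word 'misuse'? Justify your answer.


The word 'misuse' = 'mis' (prefix) + 'use' (root). The prefix is 'mis'.

mis


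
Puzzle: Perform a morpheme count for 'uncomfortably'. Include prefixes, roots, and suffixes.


Decomposition: un- (prefix) + comfort (root) + -able (suffix) + -ly (suffix) = 4 morpheme(s)

4 morphemes


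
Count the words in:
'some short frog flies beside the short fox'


Split into words: some | short | frog | flies | beside | the | short | fox = 8 words.

8


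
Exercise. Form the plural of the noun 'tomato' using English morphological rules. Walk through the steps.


Apply rule: Add -es (consonant + o). 'tomato' becomes 'tomatoes'.

tomatoes


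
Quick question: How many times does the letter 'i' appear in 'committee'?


Letter 'i' in 'committee': found at position(s) 5 = 1 occurrence(s).

1


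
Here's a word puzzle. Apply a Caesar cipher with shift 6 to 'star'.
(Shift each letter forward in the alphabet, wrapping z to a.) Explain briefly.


Shift each letter by 6: s -> y, t -> z, a -> g, r -> x. Result: 'yzgx'.

yzgx


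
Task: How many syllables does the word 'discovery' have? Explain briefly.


Break 'discovery' into syllables: dis-cov-er-y -> dis | cov | er | y = 4 syllables

4 syllables


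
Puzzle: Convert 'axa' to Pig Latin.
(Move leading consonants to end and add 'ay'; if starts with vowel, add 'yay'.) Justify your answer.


'axa' starts with a vowel, so add 'yay': 'axayay'.

axayay


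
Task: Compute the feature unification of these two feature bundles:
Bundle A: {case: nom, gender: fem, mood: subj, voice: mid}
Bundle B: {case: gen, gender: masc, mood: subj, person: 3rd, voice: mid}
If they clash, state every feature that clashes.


Compare features:
case: A=nom vs B=gen -> CLASH
gender: A=fem vs B=masc -> CLASH
mood: A=subj vs B=subj -> unified: subj
person: A=_ vs B=3rd -> unified: 3rd
voice: A=mid vs B=mid -> unified: mid
Clashes detected on features 'case' (nom vs gen) and 'gender' (fem vs masc); unification fails.

CLASH on 'case' (nom vs gen) and 'gender' (fem vs masc)


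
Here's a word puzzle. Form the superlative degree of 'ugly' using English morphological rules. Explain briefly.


Apply superlative formation (consonant + y: change y to i, add -est): 'ugly' -> 'ugliest'.

ugliest


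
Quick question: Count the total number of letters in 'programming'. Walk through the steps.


Spell out 'programming' and number each letter: p(1), r(2), o(3), g(4), r(5), a(6), m(7), m(8), i(9), n(10), g(11). Total: 11 letters.

11


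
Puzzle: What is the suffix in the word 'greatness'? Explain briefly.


The word 'greatness' = 'great' (root) + '-ness' (suffix). The suffix is '-ness'.

ness


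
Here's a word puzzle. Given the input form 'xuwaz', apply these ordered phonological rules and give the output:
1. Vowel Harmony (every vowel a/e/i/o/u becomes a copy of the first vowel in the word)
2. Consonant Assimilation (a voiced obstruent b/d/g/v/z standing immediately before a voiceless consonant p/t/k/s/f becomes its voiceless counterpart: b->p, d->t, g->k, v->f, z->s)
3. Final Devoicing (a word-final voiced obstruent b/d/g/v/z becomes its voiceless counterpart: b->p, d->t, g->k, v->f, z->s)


Starting form: 'xuwaz'
Rule 1: Vowel Harmony: all vowels become 'u' (matching first vowel). 'xuwaz' -> 'xuwuz'
Rule 2: Consonant Assimilation: no voiced obstruent (b/d/g/v/z) stands immediately before a voiceless consonant (p/t/k/s/f). No change.
Rule 3: Final Devoicing: word-final voiced obstruent 'z' becomes voiceless 's'. 'xuwuz' -> 'xuwus'
Final form: 'xuwus'

xuwus


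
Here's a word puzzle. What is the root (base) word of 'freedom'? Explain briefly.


Remove suffix '-dom' from 'freedom' to get root 'free'.

free


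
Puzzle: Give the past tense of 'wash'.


Apply rule: Add -ed. 'wash' becomes 'washed'.

washed


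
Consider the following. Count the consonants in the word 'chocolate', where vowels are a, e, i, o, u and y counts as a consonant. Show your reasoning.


Consonants in 'chocolate': c, h, c, l, t = 5 consonants.

5


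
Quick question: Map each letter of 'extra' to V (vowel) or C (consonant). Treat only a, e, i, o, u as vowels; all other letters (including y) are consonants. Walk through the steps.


Letter mapping: e = V, x = C, t = C, r = C, a = V.

VCCCV


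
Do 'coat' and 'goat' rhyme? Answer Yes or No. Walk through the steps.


Rime (stressed vowel + following sounds) of 'coat': -oat = /oʊt/
Rime of 'goat': -oat = /oʊt/
/oʊt/ and /oʊt/ are the same ending sound, so the words rhyme.

Yes


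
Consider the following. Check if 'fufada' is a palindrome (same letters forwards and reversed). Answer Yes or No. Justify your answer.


Forward: 'fufada'
Reversed: 'adafuf'
They differ.

No


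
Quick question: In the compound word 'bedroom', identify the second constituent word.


Split 'bedroom' into 'bed' + 'room'. The second part is 'room'.

room


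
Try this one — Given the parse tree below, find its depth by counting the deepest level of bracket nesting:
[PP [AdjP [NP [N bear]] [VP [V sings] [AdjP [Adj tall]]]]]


Count bracket nesting levels:
'[' at pos 0: depth = 1
'[' at pos 4: depth = 2
'[' at pos 10: depth = 3
'[' at pos 14: depth = 4
'[' at pos 24: depth = 3
'[' at pos 28: depth = 4
'[' at pos 38: depth = 4
'[' at pos 44: depth = 5
Maximum depth reached: 5

5


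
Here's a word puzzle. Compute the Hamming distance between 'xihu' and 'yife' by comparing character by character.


Alignment:
Position 1: 'x' vs 'y' = DIFFER
Position 2: 'i' vs 'i' = match
Position 3: 'h' vs 'f' = DIFFER
Position 4: 'u' vs 'e' = DIFFER
Total differences: 3

3


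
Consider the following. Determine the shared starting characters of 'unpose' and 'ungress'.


Compare from the start: 2 characters match: 'un'. Mismatch at position 3: 'p' vs 'g'.

un


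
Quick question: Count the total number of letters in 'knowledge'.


Spell out 'knowledge' and number each letter: k(1), n(2), o(3), w(4), l(5), e(6), d(7), g(8), e(9). Total: 9 letters.

9


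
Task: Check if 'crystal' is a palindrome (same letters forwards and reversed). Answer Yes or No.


Forward: 'crystal'
Reversed: 'latsyrc'
They differ.

No


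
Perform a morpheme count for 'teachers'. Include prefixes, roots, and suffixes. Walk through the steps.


Decomposition: teach (root) + -er (suffix) + -s (plural) = 3 morpheme(s)

3 morphemes


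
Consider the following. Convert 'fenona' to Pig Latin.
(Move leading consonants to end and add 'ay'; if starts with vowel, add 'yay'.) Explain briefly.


'fenona': move consonant cluster 'f' to end and add 'ay': 'enonafay'.

enonafay


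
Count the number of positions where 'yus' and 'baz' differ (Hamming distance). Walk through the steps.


Alignment:
Position 1: 'y' vs 'b' = DIFFER
Position 2: 'u' vs 'a' = DIFFER
Position 3: 's' vs 'z' = DIFFER
Total differences: 3

3


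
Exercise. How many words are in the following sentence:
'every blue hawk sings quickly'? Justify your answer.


Split into words: every | blue | hawk | sings | quickly = 5 words.

5


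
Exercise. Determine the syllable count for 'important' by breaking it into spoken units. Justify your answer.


Break 'important' into syllables: im-por-tant -> im | por | tant = 3 syllables

3 syllables


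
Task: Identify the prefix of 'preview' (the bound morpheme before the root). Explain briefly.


The word 'preview' = 'pre' (prefix) + 'view' (root). The prefix is 'pre'.

pre


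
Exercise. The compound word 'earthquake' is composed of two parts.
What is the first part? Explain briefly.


Split 'earthquake' into 'earth' + 'quake'. The first part is 'earth'.

earth


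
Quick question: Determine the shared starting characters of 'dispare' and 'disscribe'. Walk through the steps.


Compare from the start: 3 characters match: 'dis'. Mismatch at position 4: 'p' vs 's'.

dis


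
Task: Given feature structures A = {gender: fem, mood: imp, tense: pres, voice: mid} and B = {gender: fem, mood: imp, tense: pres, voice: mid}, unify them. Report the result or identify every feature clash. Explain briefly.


Compare features:
gender: A=fem vs B=fem -> unified: fem
mood: A=imp vs B=imp -> unified: imp
tense: A=pres vs B=pres -> unified: pres
voice: A=mid vs B=mid -> unified: mid
No clashes found.

Unified: {gender: fem, mood: imp, tense: pres, voice: mid}
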